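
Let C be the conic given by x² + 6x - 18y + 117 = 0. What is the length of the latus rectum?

Only x is squared. Complete the square in x: (x + 3)² = 18(y - 6).
Vertex (-3, 6); 4p = 18 so p = 9/2. Opens up.
Latus rectum length = |4p| = 18.

18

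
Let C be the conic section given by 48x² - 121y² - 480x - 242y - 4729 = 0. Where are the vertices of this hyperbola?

(-6, -1) and (16, -1)

Group: 48(x² - 10x) -121(y² + 2y) = 4729
Complete the square: 48(x - 5)² -121(y + 1)² = 4729 + 1200 - 121 = 5808
Divide through by 5808 to get (x - 5)²/121 - (y + 1)²/48 = 1.
Hyperbola, center (5, -1), transverse axis horizontal; a² = 121, b² = 48.
a = 11. Vertices at (h ± a, k).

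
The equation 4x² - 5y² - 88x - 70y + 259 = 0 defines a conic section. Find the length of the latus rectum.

Group: 4(x² - 22x) -5(y² + 14y) = -259
Complete the square: 4(x - 11)² -5(y + 7)² = -259 + 484 - 245 = -20
Dividing both sides by -20: (y + 7)²/4 - (x - 11)²/5 = 1
Hyperbola, center (11, -7), transverse axis vertical; a² = 4, b² = 5.
Latus rectum length = 2b²/a = 2·5/2 = 5.

5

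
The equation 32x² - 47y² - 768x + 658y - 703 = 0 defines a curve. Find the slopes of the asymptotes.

Collect terms: 32(x² - 24x) -47(y² - 14y) = 703
Complete the square: 32(x - 12)² -47(y - 7)² = 703 + 4608 - 2303 = 3008
Divide through by 3008 to get (x - 12)²/94 - (y - 7)²/64 = 1.
Hyperbola, center (12, 7), transverse axis horizontal; a² = 94, b² = 64.
For a horizontal hyperbola the asymptotes have slope ±b/a.
Here that is ±8/√94 = ±4√94/47.

4√94/47 and -4√94/47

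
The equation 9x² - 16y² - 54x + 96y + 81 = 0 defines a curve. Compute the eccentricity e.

e = 5/3

Group the x- and y-terms: 9(x² - 6x) -16(y² - 6y) = -81
Complete the square: 9(x - 3)² -16(y - 3)² = -81 + 81 - 144 = -144
Dividing both sides by -144: (y - 3)²/9 - (x - 3)²/16 = 1
Hyperbola, center (3, 3), transverse axis vertical; a² = 9, b² = 16.
c² = a² + b² = 25, so c = 5.
e = c/a = 5/3.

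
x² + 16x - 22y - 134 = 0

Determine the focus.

Only x is squared. Complete the square in x: (x + 8)² = 22(y + 9).
Vertex (-8, -9); 4p = 22 so p = 11/2. Opens up.
Focus is p units from the vertex along the axis: (h, k + p).

(-8, -7/2)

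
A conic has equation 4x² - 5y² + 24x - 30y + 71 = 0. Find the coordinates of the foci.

Collect terms: 4(x² + 6x) -5(y² + 6y) = -71
Complete the square: 4(x + 3)² -5(y + 3)² = -71 + 36 - 45 = -80
Divide through by -80 to get (y + 3)²/16 - (x + 3)²/20 = 1.
Hyperbola, center (-3, -3), transverse axis vertical; a² = 16, b² = 20.
c² = a² + b² = 16 + 20 = 36, so c = 6.
Foci lie on the vertical axis through the center: (h, k ± c).

(-3, -9) and (-3, 3)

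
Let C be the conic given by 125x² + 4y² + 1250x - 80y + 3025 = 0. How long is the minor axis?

4

125(x² + 10x) + 4(y² - 20y) = -3025
Completing the square gives 125(x + 5)² + 4(y - 10)² = -3025 + 3125 + 400 = 500.
Dividing both sides by 500: (x + 5)²/4 + (y - 10)²/125 = 1
Ellipse, center (-5, 10), major axis vertical; a² = 125, b² = 4.
b² = 4 so b = 2; the minor axis has length 2b = 4.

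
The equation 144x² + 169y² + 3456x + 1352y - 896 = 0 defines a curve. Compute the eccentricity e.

144(x² + 24x) + 169(y² + 8y) = 896
144(x + 12)² + 169(y + 4)² = 896 + 20736 + 2704 = 24336
Dividing both sides by 24336: (x + 12)²/169 + (y + 4)²/144 = 1
Ellipse, center (-12, -4), major axis horizontal; a² = 169, b² = 144.
c² = a² - b² = 25, so c = 5.
e = c/a = 5/13.

e = 5/13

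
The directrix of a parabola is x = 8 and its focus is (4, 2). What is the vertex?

The vertex is the midpoint between the focus and the directrix along the axis of symmetry.
Axis is horizontal (directrix is vertical). Vertex x-coordinate = (4 + 8)/2 = 6; y-coordinate = 2.

(6, 2)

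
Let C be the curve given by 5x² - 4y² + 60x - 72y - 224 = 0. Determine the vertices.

Group: 5(x² + 12x) -4(y² + 18y) = 224
Complete the square in x and y: 5(x + 6)² -4(y + 9)² = 224 + 180 - 324 = 80
Divide by 80: (x + 6)²/16 - (y + 9)²/20 = 1
Hyperbola, center (-6, -9), transverse axis horizontal; a² = 16, b² = 20.
a = 4. Vertices at (h ± a, k).

(-10, -9) and (-2, -9)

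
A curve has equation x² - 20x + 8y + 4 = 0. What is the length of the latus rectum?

Only x is squared. Complete the square in x: (x - 10)² = -8(y - 12).
Vertex (10, 12); 4p = -8 so p = -2. Opens down.
Latus rectum length = |4p| = 8.

8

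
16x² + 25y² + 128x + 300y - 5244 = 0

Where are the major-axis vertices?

Rearranging, 16(x² + 8x) + 25(y² + 12y) = 5244.
16(x + 4)² + 25(y + 6)² = 5244 + 256 + 900 = 6400
Divide by 6400: (x + 4)²/400 + (y + 6)²/256 = 1
Ellipse, center (-4, -6), major axis horizontal; a² = 400, b² = 256.
a = 20. Vertices at (h ± a, k).

(-24, -6) and (16, -6)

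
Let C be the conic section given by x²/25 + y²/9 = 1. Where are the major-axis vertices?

(-5, 0) and (5, 0)

Center (0, 0). The larger denominator 25 sits under the x-term, so the major axis is horizontal; a² = 25, b² = 9.
a = 5. Vertices at (h ± a, k).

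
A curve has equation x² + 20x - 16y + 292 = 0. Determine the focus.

Only x is squared. Complete the square in x: (x + 10)² = 16(y - 12).
Vertex (-10, 12); 4p = 16 so p = 4. Opens up.
Focus is p units from the vertex along the axis: (h, k + p).

(-10, 16)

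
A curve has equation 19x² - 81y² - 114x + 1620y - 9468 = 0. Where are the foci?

(-7, 10) and (13, 10)

19(x² - 6x) -81(y² - 20y) = 9468
Complete the square: 19(x - 3)² -81(y - 10)² = 9468 + 171 - 8100 = 1539
Dividing both sides by 1539: (x - 3)²/81 - (y - 10)²/19 = 1
Hyperbola, center (3, 10), transverse axis horizontal; a² = 81, b² = 19.
c² = a² + b² = 81 + 19 = 100, so c = 10.
Foci lie on the horizontal axis through the center: (h ± c, k).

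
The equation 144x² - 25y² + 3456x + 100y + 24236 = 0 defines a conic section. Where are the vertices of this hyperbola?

(-12, -10) and (-12, 14)

144(x² + 24x) -25(y² - 4y) = -24236
Complete the square: 144(x + 12)² -25(y - 2)² = -24236 + 20736 - 100 = -3600
Divide through by -3600 to get (y - 2)²/144 - (x + 12)²/25 = 1.
Hyperbola, center (-12, 2), transverse axis vertical; a² = 144, b² = 25.
a = 12. Vertices at (h, k ± a).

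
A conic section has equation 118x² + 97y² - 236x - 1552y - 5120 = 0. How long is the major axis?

2√118

Rearranging, 118(x² - 2x) + 97(y² - 16y) = 5120.
118(x - 1)² + 97(y - 8)² = 5120 + 118 + 6208 = 11446
Dividing both sides by 11446: (x - 1)²/97 + (y - 8)²/118 = 1
Ellipse, center (1, 8), major axis vertical; a² = 118, b² = 97.
a² = 118 so a = √118; the major axis has length 2a = 2√118.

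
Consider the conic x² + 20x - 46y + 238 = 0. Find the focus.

(-10, 29/2)

Only x is squared. Complete the square in x: (x + 10)² = 46(y - 3).
Vertex (-10, 3); 4p = 46 so p = 23/2. Opens up.
Focus is p units from the vertex along the axis: (h, k + p).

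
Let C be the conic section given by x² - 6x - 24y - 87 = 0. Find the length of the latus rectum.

Only x is squared. Complete the square in x: (x - 3)² = 24(y + 4).
Vertex (3, -4); 4p = 24 so p = 6. Opens up.
Latus rectum length = |4p| = 24.

24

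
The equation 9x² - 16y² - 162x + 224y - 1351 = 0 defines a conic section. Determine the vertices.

Group: 9(x² - 18x) -16(y² - 14y) = 1351
Complete the square in x and y: 9(x - 9)² -16(y - 7)² = 1351 + 729 - 784 = 1296
Divide by 1296: (x - 9)²/144 - (y - 7)²/81 = 1
Hyperbola, center (9, 7), transverse axis horizontal; a² = 144, b² = 81.
a = 12. Vertices at (h ± a, k).

(-3, 7) and (21, 7)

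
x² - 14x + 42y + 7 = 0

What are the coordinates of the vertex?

(7, 1)

Only x is squared. Complete the square in x: (x - 7)² = -42(y - 1).
Vertex (7, 1); 4p = -42 so p = -21/2. Opens down.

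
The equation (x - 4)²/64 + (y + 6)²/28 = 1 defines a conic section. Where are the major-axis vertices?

(-4, -6) and (12, -6)

Center (4, -6). The larger denominator 64 sits under the x-term, so the major axis is horizontal; a² = 64, b² = 28.
a = 8. Vertices at (h ± a, k).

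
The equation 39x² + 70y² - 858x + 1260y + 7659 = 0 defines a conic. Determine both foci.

Group the x- and y-terms: 39(x² - 22x) + 70(y² + 18y) = -7659
39(x - 11)² + 70(y + 9)² = -7659 + 4719 + 5670 = 2730
Divide by 2730: (x - 11)²/70 + (y + 9)²/39 = 1
Ellipse, center (11, -9), major axis horizontal; a² = 70, b² = 39.
c² = a² - b² = 70 - 39 = 31, so c = √31.
Foci lie on the horizontal axis through the center: (h ± c, k).

(11 - √31, -9) and (11 + √31, -9)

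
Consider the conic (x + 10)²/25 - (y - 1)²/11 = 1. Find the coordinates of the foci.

(-16, 1) and (-4, 1)

Center (-10, 1). The positive term is the x-term, so the transverse axis is horizontal; a² = 25, b² = 11.
c² = a² + b² = 25 + 11 = 36, so c = 6.
Foci lie on the horizontal axis through the center: (h ± c, k).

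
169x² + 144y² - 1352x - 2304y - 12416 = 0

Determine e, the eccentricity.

Group: 169(x² - 8x) + 144(y² - 16y) = 12416
Completing the square gives 169(x - 4)² + 144(y - 8)² = 12416 + 2704 + 9216 = 24336.
Dividing both sides by 24336: (x - 4)²/144 + (y - 8)²/169 = 1
Ellipse, center (4, 8), major axis vertical; a² = 169, b² = 144.
c² = a² - b² = 25, so c = 5.
e = c/a = 5/13.

e = 5/13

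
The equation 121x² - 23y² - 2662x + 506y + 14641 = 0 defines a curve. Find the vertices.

(11, 0) and (11, 22)

Collect terms: 121(x² - 22x) -23(y² - 22y) = -14641
121(x - 11)² -23(y - 11)² = -14641 + 14641 - 2783 = -2783
Dividing both sides by -2783: (y - 11)²/121 - (x - 11)²/23 = 1
Hyperbola, center (11, 11), transverse axis vertical; a² = 121, b² = 23.
a = 11. Vertices at (h, k ± a).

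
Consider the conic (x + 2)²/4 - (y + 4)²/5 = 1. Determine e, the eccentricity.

Center (-2, -4). The positive term is the x-term, so the transverse axis is horizontal; a² = 4, b² = 5.
c² = a² + b² = 9, so c = 3.
e = c/a = 3/2.

e = 3/2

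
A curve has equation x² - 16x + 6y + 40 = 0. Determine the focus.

Only x is squared. Complete the square in x: (x - 8)² = -6(y - 4).
Vertex (8, 4); 4p = -6 so p = -3/2. Opens down.
Focus is p units from the vertex along the axis: (h, k + p).

(8, 5/2)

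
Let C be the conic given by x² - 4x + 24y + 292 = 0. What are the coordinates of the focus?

(2, -18)

Only x is squared. Complete the square in x: (x - 2)² = -24(y + 12).
Vertex (2, -12); 4p = -24 so p = -6. Opens down.
Focus is p units from the vertex along the axis: (h, k + p).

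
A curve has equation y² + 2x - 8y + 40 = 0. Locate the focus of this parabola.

(-25/2, 4)

Only y is squared. Complete the square in y: (y - 4)² = -2(x + 12).
Vertex (-12, 4); 4p = -2 so p = -1/2. Opens left.
Focus is p units from the vertex along the axis: (h + p, k).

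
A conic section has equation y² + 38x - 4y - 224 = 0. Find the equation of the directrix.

Only y is squared. Complete the square in y: (y - 2)² = -38(x - 6).
Vertex (6, 2); 4p = -38 so p = -19/2. Opens left.
Directrix is the vertical line x = h − p = 6 − (-19/2) = 31/2.

x = 31/2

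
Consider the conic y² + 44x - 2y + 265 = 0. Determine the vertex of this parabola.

Only y is squared. Complete the square in y: (y - 1)² = -44(x + 6).
Vertex (-6, 1); 4p = -44 so p = -11. Opens left.

(-6, 1)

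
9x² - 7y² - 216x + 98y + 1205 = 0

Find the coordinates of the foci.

(12, -1) and (12, 15)

Rearranging, 9(x² - 24x) -7(y² - 14y) = -1205.
Complete the square in x and y: 9(x - 12)² -7(y - 7)² = -1205 + 1296 - 343 = -252
Divide by -252: (y - 7)²/36 - (x - 12)²/28 = 1
Hyperbola, center (12, 7), transverse axis vertical; a² = 36, b² = 28.
c² = a² + b² = 36 + 28 = 64, so c = 8.
Foci lie on the vertical axis through the center: (h, k ± c).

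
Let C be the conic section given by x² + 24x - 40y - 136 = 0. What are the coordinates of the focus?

(-12, 3)

Only x is squared. Complete the square in x: (x + 12)² = 40(y + 7).
Vertex (-12, -7); 4p = 40 so p = 10. Opens up.
Focus is p units from the vertex along the axis: (h, k + p).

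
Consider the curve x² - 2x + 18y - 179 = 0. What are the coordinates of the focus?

(1, 11/2)

Only x is squared. Complete the square in x: (x - 1)² = -18(y - 10).
Vertex (1, 10); 4p = -18 so p = -9/2. Opens down.
Focus is p units from the vertex along the axis: (h, k + p).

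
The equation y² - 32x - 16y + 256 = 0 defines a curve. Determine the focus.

Only y is squared. Complete the square in y: (y - 8)² = 32(x - 6).
Vertex (6, 8); 4p = 32 so p = 8. Opens right.
Focus is p units from the vertex along the axis: (h + p, k).

(14, 8)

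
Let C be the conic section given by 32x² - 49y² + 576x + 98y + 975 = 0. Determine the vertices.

Group: 32(x² + 18x) -49(y² - 2y) = -975
Completing the square gives 32(x + 9)² -49(y - 1)² = -975 + 2592 - 49 = 1568.
Divide through by 1568 to get (x + 9)²/49 - (y - 1)²/32 = 1.
Hyperbola, center (-9, 1), transverse axis horizontal; a² = 49, b² = 32.
a = 7. Vertices at (h ± a, k).

(-16, 1) and (-2, 1)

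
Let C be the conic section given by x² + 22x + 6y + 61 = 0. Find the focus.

Only x is squared. Complete the square in x: (x + 11)² = -6(y - 10).
Vertex (-11, 10); 4p = -6 so p = -3/2. Opens down.
Focus is p units from the vertex along the axis: (h, k + p).

(-11, 17/2)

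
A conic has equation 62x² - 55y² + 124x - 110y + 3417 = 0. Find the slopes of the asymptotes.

Collect terms: 62(x² + 2x) -55(y² + 2y) = -3417
62(x + 1)² -55(y + 1)² = -3417 + 62 - 55 = -3410
Divide by -3410: (y + 1)²/62 - (x + 1)²/55 = 1
Hyperbola, center (-1, -1), transverse axis vertical; a² = 62, b² = 55.
For a vertical hyperbola the asymptotes have slope ±a/b.
Here that is ±√62/√55 = ±√3410/55.

√3410/55 and -√3410/55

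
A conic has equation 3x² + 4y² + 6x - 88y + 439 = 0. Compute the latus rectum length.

6

3(x² + 2x) + 4(y² - 22y) = -439
3(x + 1)² + 4(y - 11)² = -439 + 3 + 484 = 48
Divide by 48: (x + 1)²/16 + (y - 11)²/12 = 1
Ellipse, center (-1, 11), major axis horizontal; a² = 16, b² = 12.
Latus rectum length = 2b²/a = 2·12/4 = 6.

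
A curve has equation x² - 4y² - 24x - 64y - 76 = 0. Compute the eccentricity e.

e = √5

(x² - 24x) -4(y² + 16y) = 76
Complete the square in x and y: (x - 12)² -4(y + 8)² = 76 + 144 - 256 = -36
Dividing both sides by -36: (y + 8)²/9 - (x - 12)²/36 = 1
Hyperbola, center (12, -8), transverse axis vertical; a² = 9, b² = 36.
c² = a² + b² = 45, so c = 3√5.
e = c/a = 3√5/3 = √5.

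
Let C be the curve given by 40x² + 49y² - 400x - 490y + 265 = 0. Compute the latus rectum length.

Collect terms: 40(x² - 10x) + 49(y² - 10y) = -265
Complete the square in x and y: 40(x - 5)² + 49(y - 5)² = -265 + 1000 + 1225 = 1960
Dividing both sides by 1960: (x - 5)²/49 + (y - 5)²/40 = 1
Ellipse, center (5, 5), major axis horizontal; a² = 49, b² = 40.
Latus rectum length = 2b²/a = 2·40/7 = 80/7.

80/7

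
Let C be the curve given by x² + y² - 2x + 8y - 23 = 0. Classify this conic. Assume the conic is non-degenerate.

circle

No xy term. Coefficients of x² and y² are A = 1, C = 1.
A = C (same sign) ⇒ circle.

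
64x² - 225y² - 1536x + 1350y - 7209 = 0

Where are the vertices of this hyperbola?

Group the x- and y-terms: 64(x² - 24x) -225(y² - 6y) = 7209
Completing the square gives 64(x - 12)² -225(y - 3)² = 7209 + 9216 - 2025 = 14400.
Dividing both sides by 14400: (x - 12)²/225 - (y - 3)²/64 = 1
Hyperbola, center (12, 3), transverse axis horizontal; a² = 225, b² = 64.
a = 15. Vertices at (h ± a, k).

(-3, 3) and (27, 3)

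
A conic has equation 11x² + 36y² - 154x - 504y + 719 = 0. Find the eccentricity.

e = 5/6

Group the x- and y-terms: 11(x² - 14x) + 36(y² - 14y) = -719
11(x - 7)² + 36(y - 7)² = -719 + 539 + 1764 = 1584
Dividing both sides by 1584: (x - 7)²/144 + (y - 7)²/44 = 1
Ellipse, center (7, 7), major axis horizontal; a² = 144, b² = 44.
c² = a² - b² = 100, so c = 10.
e = c/a = 10/12 = 5/6.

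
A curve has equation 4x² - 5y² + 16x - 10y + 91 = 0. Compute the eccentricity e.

Group: 4(x² + 4x) -5(y² + 2y) = -91
Complete the square in x and y: 4(x + 2)² -5(y + 1)² = -91 + 16 - 5 = -80
Divide by -80: (y + 1)²/16 - (x + 2)²/20 = 1
Hyperbola, center (-2, -1), transverse axis vertical; a² = 16, b² = 20.
c² = a² + b² = 36, so c = 6.
e = c/a = 6/4 = 3/2.

e = 3/2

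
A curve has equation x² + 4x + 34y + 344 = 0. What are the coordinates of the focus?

Only x is squared. Complete the square in x: (x + 2)² = -34(y + 10).
Vertex (-2, -10); 4p = -34 so p = -17/2. Opens down.
Focus is p units from the vertex along the axis: (h, k + p).

(-2, -37/2)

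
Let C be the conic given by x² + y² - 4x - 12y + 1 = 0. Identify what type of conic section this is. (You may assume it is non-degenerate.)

No xy term. Coefficients of x² and y² are A = 1, C = 1.
A = C (same sign) ⇒ circle.

circle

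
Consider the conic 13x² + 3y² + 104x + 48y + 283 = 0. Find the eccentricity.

e = √130/13

13(x² + 8x) + 3(y² + 16y) = -283
Completing the square gives 13(x + 4)² + 3(y + 8)² = -283 + 208 + 192 = 117.
Divide by 117: (x + 4)²/9 + (y + 8)²/39 = 1
Ellipse, center (-4, -8), major axis vertical; a² = 39, b² = 9.
c² = a² - b² = 30, so c = √30.
e = c/a = √30/√39 = √130/13.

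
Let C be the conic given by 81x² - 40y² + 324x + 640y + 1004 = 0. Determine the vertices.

81(x² + 4x) -40(y² - 16y) = -1004
Completing the square gives 81(x + 2)² -40(y - 8)² = -1004 + 324 - 2560 = -3240.
Divide through by -3240 to get (y - 8)²/81 - (x + 2)²/40 = 1.
Hyperbola, center (-2, 8), transverse axis vertical; a² = 81, b² = 40.
a = 9. Vertices at (h, k ± a).

(-2, -1) and (-2, 17)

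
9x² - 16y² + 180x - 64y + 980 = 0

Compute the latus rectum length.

9(x² + 20x) -16(y² + 4y) = -980
Complete the square in x and y: 9(x + 10)² -16(y + 2)² = -980 + 900 - 64 = -144
Divide through by -144 to get (y + 2)²/9 - (x + 10)²/16 = 1.
Hyperbola, center (-10, -2), transverse axis vertical; a² = 9, b² = 16.
Latus rectum length = 2b²/a = 2·16/3 = 32/3.

32/3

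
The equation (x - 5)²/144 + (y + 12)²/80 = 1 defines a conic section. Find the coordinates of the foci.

Center (5, -12). The larger denominator 144 sits under the x-term, so the major axis is horizontal; a² = 144, b² = 80.
c² = a² - b² = 144 - 80 = 64, so c = 8.
Foci lie on the horizontal axis through the center: (h ± c, k).

(-3, -12) and (13, -12)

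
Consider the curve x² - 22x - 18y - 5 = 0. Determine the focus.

Only x is squared. Complete the square in x: (x - 11)² = 18(y + 7).
Vertex (11, -7); 4p = 18 so p = 9/2. Opens up.
Focus is p units from the vertex along the axis: (h, k + p).

(11, -5/2)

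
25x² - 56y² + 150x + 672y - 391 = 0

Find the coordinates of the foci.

(-3, -3) and (-3, 15)

25(x² + 6x) -56(y² - 12y) = 391
Completing the square gives 25(x + 3)² -56(y - 6)² = 391 + 225 - 2016 = -1400.
Dividing both sides by -1400: (y - 6)²/25 - (x + 3)²/56 = 1
Hyperbola, center (-3, 6), transverse axis vertical; a² = 25, b² = 56.
c² = a² + b² = 25 + 56 = 81, so c = 9.
Foci lie on the vertical axis through the center: (h, k ± c).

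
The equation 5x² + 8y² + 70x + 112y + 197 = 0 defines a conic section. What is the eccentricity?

Rearranging, 5(x² + 14x) + 8(y² + 14y) = -197.
Complete the square in x and y: 5(x + 7)² + 8(y + 7)² = -197 + 245 + 392 = 440
Dividing both sides by 440: (x + 7)²/88 + (y + 7)²/55 = 1
Ellipse, center (-7, -7), major axis horizontal; a² = 88, b² = 55.
c² = a² - b² = 33, so c = √33.
e = c/a = √33/2√22 = √6/4.

e = √6/4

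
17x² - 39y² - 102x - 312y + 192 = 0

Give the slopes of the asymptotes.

17(x² - 6x) -39(y² + 8y) = -192
Completing the square gives 17(x - 3)² -39(y + 4)² = -192 + 153 - 624 = -663.
Dividing both sides by -663: (y + 4)²/17 - (x - 3)²/39 = 1
Hyperbola, center (3, -4), transverse axis vertical; a² = 17, b² = 39.
For a vertical hyperbola the asymptotes have slope ±a/b.
Here that is ±√17/√39 = ±√663/39.

√663/39 and -√663/39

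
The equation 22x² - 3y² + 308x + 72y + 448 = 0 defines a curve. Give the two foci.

(-7 - 5√3, 12) and (-7 + 5√3, 12)

22(x² + 14x) -3(y² - 24y) = -448
22(x + 7)² -3(y - 12)² = -448 + 1078 - 432 = 198
Divide by 198: (x + 7)²/9 - (y - 12)²/66 = 1
Hyperbola, center (-7, 12), transverse axis horizontal; a² = 9, b² = 66.
c² = a² + b² = 9 + 66 = 75, so c = 5√3.
Foci lie on the horizontal axis through the center: (h ± c, k).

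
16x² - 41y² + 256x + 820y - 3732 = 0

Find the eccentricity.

e = √2337/41

16(x² + 16x) -41(y² - 20y) = 3732
16(x + 8)² -41(y - 10)² = 3732 + 1024 - 4100 = 656
Divide by 656: (x + 8)²/41 - (y - 10)²/16 = 1
Hyperbola, center (-8, 10), transverse axis horizontal; a² = 41, b² = 16.
c² = a² + b² = 57, so c = √57.
e = c/a = √57/√41 = √2337/41.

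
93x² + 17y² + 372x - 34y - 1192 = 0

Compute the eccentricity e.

Group the x- and y-terms: 93(x² + 4x) + 17(y² - 2y) = 1192
Complete the square: 93(x + 2)² + 17(y - 1)² = 1192 + 372 + 17 = 1581
Dividing both sides by 1581: (x + 2)²/17 + (y - 1)²/93 = 1
Ellipse, center (-2, 1), major axis vertical; a² = 93, b² = 17.
c² = a² - b² = 76, so c = 2√19.
e = c/a = 2√19/√93 = 2√1767/93.

e = 2√1767/93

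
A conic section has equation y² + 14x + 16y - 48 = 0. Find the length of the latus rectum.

14

Only y is squared. Complete the square in y: (y + 8)² = -14(x - 8).
Vertex (8, -8); 4p = -14 so p = -7/2. Opens left.
Latus rectum length = |4p| = 14.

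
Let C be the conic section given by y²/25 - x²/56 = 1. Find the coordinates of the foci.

(0, -9) and (0, 9)

Center (0, 0). The positive term is the y-term, so the transverse axis is vertical; a² = 25, b² = 56.
c² = a² + b² = 25 + 56 = 81, so c = 9.
Foci lie on the vertical axis through the center: (h, k ± c).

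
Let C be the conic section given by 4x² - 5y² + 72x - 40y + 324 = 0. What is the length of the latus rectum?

Rearranging, 4(x² + 18x) -5(y² + 8y) = -324.
4(x + 9)² -5(y + 4)² = -324 + 324 - 80 = -80
Divide by -80: (y + 4)²/16 - (x + 9)²/20 = 1
Hyperbola, center (-9, -4), transverse axis vertical; a² = 16, b² = 20.
Latus rectum length = 2b²/a = 2·20/4 = 10.

10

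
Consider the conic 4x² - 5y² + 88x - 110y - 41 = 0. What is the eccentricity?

4(x² + 22x) -5(y² + 22y) = 41
Complete the square in x and y: 4(x + 11)² -5(y + 11)² = 41 + 484 - 605 = -80
Divide by -80: (y + 11)²/16 - (x + 11)²/20 = 1
Hyperbola, center (-11, -11), transverse axis vertical; a² = 16, b² = 20.
c² = a² + b² = 36, so c = 6.
e = c/a = 6/4 = 3/2.

e = 3/2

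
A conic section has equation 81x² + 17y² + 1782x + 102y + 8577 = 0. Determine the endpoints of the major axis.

Group: 81(x² + 22x) + 17(y² + 6y) = -8577
Complete the square in x and y: 81(x + 11)² + 17(y + 3)² = -8577 + 9801 + 153 = 1377
Divide by 1377: (x + 11)²/17 + (y + 3)²/81 = 1
Ellipse, center (-11, -3), major axis vertical; a² = 81, b² = 17.
a = 9. Vertices at (h, k ± a).

(-11, -12) and (-11, 6)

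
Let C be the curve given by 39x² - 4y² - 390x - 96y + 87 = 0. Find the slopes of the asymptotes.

Collect terms: 39(x² - 10x) -4(y² + 24y) = -87
Complete the square: 39(x - 5)² -4(y + 12)² = -87 + 975 - 576 = 312
Divide by 312: (x - 5)²/8 - (y + 12)²/78 = 1
Hyperbola, center (5, -12), transverse axis horizontal; a² = 8, b² = 78.
For a horizontal hyperbola the asymptotes have slope ±b/a.
Here that is ±√78/2√2 = ±√39/2.

√39/2 and -√39/2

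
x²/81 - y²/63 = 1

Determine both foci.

Center (0, 0). The positive term is the x-term, so the transverse axis is horizontal; a² = 81, b² = 63.
c² = a² + b² = 81 + 63 = 144, so c = 12.
Foci lie on the horizontal axis through the center: (h ± c, k).

(-12, 0) and (12, 0)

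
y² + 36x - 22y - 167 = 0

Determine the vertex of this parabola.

Only y is squared. Complete the square in y: (y - 11)² = -36(x - 8).
Vertex (8, 11); 4p = -36 so p = -9. Opens left.

(8, 11)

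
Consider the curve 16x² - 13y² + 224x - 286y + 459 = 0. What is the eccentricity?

e = √29/4

Group the x- and y-terms: 16(x² + 14x) -13(y² + 22y) = -459
16(x + 7)² -13(y + 11)² = -459 + 784 - 1573 = -1248
Divide by -1248: (y + 11)²/96 - (x + 7)²/78 = 1
Hyperbola, center (-7, -11), transverse axis vertical; a² = 96, b² = 78.
c² = a² + b² = 174, so c = √174.
e = c/a = √174/4√6 = √29/4.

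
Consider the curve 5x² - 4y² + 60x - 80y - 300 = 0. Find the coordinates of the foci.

(-12, -10) and (0, -10)

Group the x- and y-terms: 5(x² + 12x) -4(y² + 20y) = 300
Completing the square gives 5(x + 6)² -4(y + 10)² = 300 + 180 - 400 = 80.
Dividing both sides by 80: (x + 6)²/16 - (y + 10)²/20 = 1
Hyperbola, center (-6, -10), transverse axis horizontal; a² = 16, b² = 20.
c² = a² + b² = 16 + 20 = 36, so c = 6.
Foci lie on the horizontal axis through the center: (h ± c, k).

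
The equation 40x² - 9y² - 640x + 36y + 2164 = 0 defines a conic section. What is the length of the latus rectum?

80/3

Collect terms: 40(x² - 16x) -9(y² - 4y) = -2164
Completing the square gives 40(x - 8)² -9(y - 2)² = -2164 + 2560 - 36 = 360.
Divide by 360: (x - 8)²/9 - (y - 2)²/40 = 1
Hyperbola, center (8, 2), transverse axis horizontal; a² = 9, b² = 40.
Latus rectum length = 2b²/a = 2·40/3 = 80/3.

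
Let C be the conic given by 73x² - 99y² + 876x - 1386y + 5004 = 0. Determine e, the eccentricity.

e = 2√3139/73

Group the x- and y-terms: 73(x² + 12x) -99(y² + 14y) = -5004
Complete the square: 73(x + 6)² -99(y + 7)² = -5004 + 2628 - 4851 = -7227
Dividing both sides by -7227: (y + 7)²/73 - (x + 6)²/99 = 1
Hyperbola, center (-6, -7), transverse axis vertical; a² = 73, b² = 99.
c² = a² + b² = 172, so c = 2√43.
e = c/a = 2√43/√73 = 2√3139/73.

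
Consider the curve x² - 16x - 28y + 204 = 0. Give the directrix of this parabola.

Only x is squared. Complete the square in x: (x - 8)² = 28(y - 5).
Vertex (8, 5); 4p = 28 so p = 7. Opens up.
Directrix is the horizontal line y = k − p = 5 − (7) = -2.

y = -2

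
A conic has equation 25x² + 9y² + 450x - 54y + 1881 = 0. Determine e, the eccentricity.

Rearranging, 25(x² + 18x) + 9(y² - 6y) = -1881.
Complete the square: 25(x + 9)² + 9(y - 3)² = -1881 + 2025 + 81 = 225
Divide through by 225 to get (x + 9)²/9 + (y - 3)²/25 = 1.
Ellipse, center (-9, 3), major axis vertical; a² = 25, b² = 9.
c² = a² - b² = 16, so c = 4.
e = c/a = 4/5.

e = 4/5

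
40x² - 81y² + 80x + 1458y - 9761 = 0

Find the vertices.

Group the x- and y-terms: 40(x² + 2x) -81(y² - 18y) = 9761
Complete the square in x and y: 40(x + 1)² -81(y - 9)² = 9761 + 40 - 6561 = 3240
Divide through by 3240 to get (x + 1)²/81 - (y - 9)²/40 = 1.
Hyperbola, center (-1, 9), transverse axis horizontal; a² = 81, b² = 40.
a = 9. Vertices at (h ± a, k).

(-10, 9) and (8, 9)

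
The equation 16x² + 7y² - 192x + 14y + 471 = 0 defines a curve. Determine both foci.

Group the x- and y-terms: 16(x² - 12x) + 7(y² + 2y) = -471
Complete the square: 16(x - 6)² + 7(y + 1)² = -471 + 576 + 7 = 112
Divide by 112: (x - 6)²/7 + (y + 1)²/16 = 1
Ellipse, center (6, -1), major axis vertical; a² = 16, b² = 7.
c² = a² - b² = 16 - 7 = 9, so c = 3.
Foci lie on the vertical axis through the center: (h, k ± c).

(6, -4) and (6, 2)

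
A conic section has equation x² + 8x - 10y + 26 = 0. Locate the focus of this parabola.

Only x is squared. Complete the square in x: (x + 4)² = 10(y - 1).
Vertex (-4, 1); 4p = 10 so p = 5/2. Opens up.
Focus is p units from the vertex along the axis: (h, k + p).

(-4, 7/2)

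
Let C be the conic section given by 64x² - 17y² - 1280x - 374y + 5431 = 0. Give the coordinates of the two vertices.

Rearranging, 64(x² - 20x) -17(y² + 22y) = -5431.
Complete the square in x and y: 64(x - 10)² -17(y + 11)² = -5431 + 6400 - 2057 = -1088
Dividing both sides by -1088: (y + 11)²/64 - (x - 10)²/17 = 1
Hyperbola, center (10, -11), transverse axis vertical; a² = 64, b² = 17.
a = 8. Vertices at (h, k ± a).

(10, -19) and (10, -3)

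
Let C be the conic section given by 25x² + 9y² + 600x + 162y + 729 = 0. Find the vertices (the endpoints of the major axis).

Rearranging, 25(x² + 24x) + 9(y² + 18y) = -729.
Complete the square: 25(x + 12)² + 9(y + 9)² = -729 + 3600 + 729 = 3600
Divide through by 3600 to get (x + 12)²/144 + (y + 9)²/400 = 1.
Ellipse, center (-12, -9), major axis vertical; a² = 400, b² = 144.
a = 20. Vertices at (h, k ± a).

(-12, -29) and (-12, 11)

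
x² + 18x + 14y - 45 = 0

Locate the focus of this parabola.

Only x is squared. Complete the square in x: (x + 9)² = -14(y - 9).
Vertex (-9, 9); 4p = -14 so p = -7/2. Opens down.
Focus is p units from the vertex along the axis: (h, k + p).

(-9, 11/2)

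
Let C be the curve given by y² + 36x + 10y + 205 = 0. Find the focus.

Only y is squared. Complete the square in y: (y + 5)² = -36(x + 5).
Vertex (-5, -5); 4p = -36 so p = -9. Opens left.
Focus is p units from the vertex along the axis: (h + p, k).

(-14, -5)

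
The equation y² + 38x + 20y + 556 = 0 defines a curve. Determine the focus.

(-43/2, -10)

Only y is squared. Complete the square in y: (y + 10)² = -38(x + 12).
Vertex (-12, -10); 4p = -38 so p = -19/2. Opens left.
Focus is p units from the vertex along the axis: (h + p, k).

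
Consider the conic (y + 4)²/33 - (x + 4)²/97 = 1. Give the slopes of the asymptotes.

√3201/97 and -√3201/97

Center (-4, -4). The positive term is the y-term, so the transverse axis is vertical; a² = 33, b² = 97.
For a vertical hyperbola the asymptotes have slope ±a/b.
Here that is ±√33/√97 = ±√3201/97.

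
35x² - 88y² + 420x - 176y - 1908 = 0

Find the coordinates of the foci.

Group: 35(x² + 12x) -88(y² + 2y) = 1908
35(x + 6)² -88(y + 1)² = 1908 + 1260 - 88 = 3080
Divide through by 3080 to get (x + 6)²/88 - (y + 1)²/35 = 1.
Hyperbola, center (-6, -1), transverse axis horizontal; a² = 88, b² = 35.
c² = a² + b² = 88 + 35 = 123, so c = √123.
Foci lie on the horizontal axis through the center: (h ± c, k).

(-6 - √123, -1) and (-6 + √123, -1)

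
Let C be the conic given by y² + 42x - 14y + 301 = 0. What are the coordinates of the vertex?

(-6, 7)

Only y is squared. Complete the square in y: (y - 7)² = -42(x + 6).
Vertex (-6, 7); 4p = -42 so p = -21/2. Opens left.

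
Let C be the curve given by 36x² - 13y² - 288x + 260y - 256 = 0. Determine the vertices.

(4, 4) and (4, 16)

Rearranging, 36(x² - 8x) -13(y² - 20y) = 256.
Complete the square: 36(x - 4)² -13(y - 10)² = 256 + 576 - 1300 = -468
Divide through by -468 to get (y - 10)²/36 - (x - 4)²/13 = 1.
Hyperbola, center (4, 10), transverse axis vertical; a² = 36, b² = 13.
a = 6. Vertices at (h, k ± a).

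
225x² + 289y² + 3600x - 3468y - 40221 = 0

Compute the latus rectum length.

450/17

Rearranging, 225(x² + 16x) + 289(y² - 12y) = 40221.
225(x + 8)² + 289(y - 6)² = 40221 + 14400 + 10404 = 65025
Divide through by 65025 to get (x + 8)²/289 + (y - 6)²/225 = 1.
Ellipse, center (-8, 6), major axis horizontal; a² = 289, b² = 225.
Latus rectum length = 2b²/a = 2·225/17 = 450/17.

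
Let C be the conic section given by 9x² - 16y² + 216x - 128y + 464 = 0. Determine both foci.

(-22, -4) and (-2, -4)

Group: 9(x² + 24x) -16(y² + 8y) = -464
9(x + 12)² -16(y + 4)² = -464 + 1296 - 256 = 576
Dividing both sides by 576: (x + 12)²/64 - (y + 4)²/36 = 1
Hyperbola, center (-12, -4), transverse axis horizontal; a² = 64, b² = 36.
c² = a² + b² = 64 + 36 = 100, so c = 10.
Foci lie on the horizontal axis through the center: (h ± c, k).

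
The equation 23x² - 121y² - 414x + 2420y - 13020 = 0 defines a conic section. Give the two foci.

(-3, 10) and (21, 10)

23(x² - 18x) -121(y² - 20y) = 13020
Complete the square: 23(x - 9)² -121(y - 10)² = 13020 + 1863 - 12100 = 2783
Dividing both sides by 2783: (x - 9)²/121 - (y - 10)²/23 = 1
Hyperbola, center (9, 10), transverse axis horizontal; a² = 121, b² = 23.
c² = a² + b² = 121 + 23 = 144, so c = 12.
Foci lie on the horizontal axis through the center: (h ± c, k).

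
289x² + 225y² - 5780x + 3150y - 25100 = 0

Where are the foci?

(10, -15) and (10, 1)

Group: 289(x² - 20x) + 225(y² + 14y) = 25100
Complete the square: 289(x - 10)² + 225(y + 7)² = 25100 + 28900 + 11025 = 65025
Divide by 65025: (x - 10)²/225 + (y + 7)²/289 = 1
Ellipse, center (10, -7), major axis vertical; a² = 289, b² = 225.
c² = a² - b² = 289 - 225 = 64, so c = 8.
Foci lie on the vertical axis through the center: (h, k ± c).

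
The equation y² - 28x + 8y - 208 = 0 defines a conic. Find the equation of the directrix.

x = -15

Only y is squared. Complete the square in y: (y + 4)² = 28(x + 8).
Vertex (-8, -4); 4p = 28 so p = 7. Opens right.
Directrix is the vertical line x = h − p = -8 − (7) = -15.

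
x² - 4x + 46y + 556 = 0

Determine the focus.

(2, -47/2)

Only x is squared. Complete the square in x: (x - 2)² = -46(y + 12).
Vertex (2, -12); 4p = -46 so p = -23/2. Opens down.
Focus is p units from the vertex along the axis: (h, k + p).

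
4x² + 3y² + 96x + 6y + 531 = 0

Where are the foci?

Collect terms: 4(x² + 24x) + 3(y² + 2y) = -531
Complete the square in x and y: 4(x + 12)² + 3(y + 1)² = -531 + 576 + 3 = 48
Divide through by 48 to get (x + 12)²/12 + (y + 1)²/16 = 1.
Ellipse, center (-12, -1), major axis vertical; a² = 16, b² = 12.
c² = a² - b² = 16 - 12 = 4, so c = 2.
Foci lie on the vertical axis through the center: (h, k ± c).

(-12, -3) and (-12, 1)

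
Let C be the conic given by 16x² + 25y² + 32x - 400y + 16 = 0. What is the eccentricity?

Group the x- and y-terms: 16(x² + 2x) + 25(y² - 16y) = -16
Complete the square: 16(x + 1)² + 25(y - 8)² = -16 + 16 + 1600 = 1600
Divide through by 1600 to get (x + 1)²/100 + (y - 8)²/64 = 1.
Ellipse, center (-1, 8), major axis horizontal; a² = 100, b² = 64.
c² = a² - b² = 36, so c = 6.
e = c/a = 6/10 = 3/5.

e = 3/5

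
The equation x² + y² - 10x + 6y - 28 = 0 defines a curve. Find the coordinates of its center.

Rearranging, (x² - 10x) + (y² + 6y) = 28.
Complete the square in x and y: (x - 5)² + (y + 3)² = 28 + 25 + 9 = 62
So (x - 5)² + (y + 3)² = 62.
Circle centered at (5, -3) with r² = 62.

(5, -3)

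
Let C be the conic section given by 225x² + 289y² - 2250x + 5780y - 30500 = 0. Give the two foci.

(-3, -10) and (13, -10)

Rearranging, 225(x² - 10x) + 289(y² + 20y) = 30500.
225(x - 5)² + 289(y + 10)² = 30500 + 5625 + 28900 = 65025
Divide by 65025: (x - 5)²/289 + (y + 10)²/225 = 1
Ellipse, center (5, -10), major axis horizontal; a² = 289, b² = 225.
c² = a² - b² = 289 - 225 = 64, so c = 8.
Foci lie on the horizontal axis through the center: (h ± c, k).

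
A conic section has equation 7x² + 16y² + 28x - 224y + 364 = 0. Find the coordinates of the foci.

Group: 7(x² + 4x) + 16(y² - 14y) = -364
Completing the square gives 7(x + 2)² + 16(y - 7)² = -364 + 28 + 784 = 448.
Divide through by 448 to get (x + 2)²/64 + (y - 7)²/28 = 1.
Ellipse, center (-2, 7), major axis horizontal; a² = 64, b² = 28.
c² = a² - b² = 64 - 28 = 36, so c = 6.
Foci lie on the horizontal axis through the center: (h ± c, k).

(-8, 7) and (4, 7)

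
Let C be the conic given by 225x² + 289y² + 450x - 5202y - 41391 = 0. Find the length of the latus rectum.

Group the x- and y-terms: 225(x² + 2x) + 289(y² - 18y) = 41391
Complete the square in x and y: 225(x + 1)² + 289(y - 9)² = 41391 + 225 + 23409 = 65025
Divide through by 65025 to get (x + 1)²/289 + (y - 9)²/225 = 1.
Ellipse, center (-1, 9), major axis horizontal; a² = 289, b² = 225.
Latus rectum length = 2b²/a = 2·225/17 = 450/17.

450/17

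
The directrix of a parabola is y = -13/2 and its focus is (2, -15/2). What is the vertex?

(2, -7)

The vertex is the midpoint between the focus and the directrix along the axis of symmetry.
Axis is vertical (directrix is horizontal). Vertex y-coordinate = (-15/2 + (-13/2))/2 = -7; x-coordinate = 2.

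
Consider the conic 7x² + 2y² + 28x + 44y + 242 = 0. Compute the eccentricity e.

Group: 7(x² + 4x) + 2(y² + 22y) = -242
Complete the square: 7(x + 2)² + 2(y + 11)² = -242 + 28 + 242 = 28
Divide by 28: (x + 2)²/4 + (y + 11)²/14 = 1
Ellipse, center (-2, -11), major axis vertical; a² = 14, b² = 4.
c² = a² - b² = 10, so c = √10.
e = c/a = √10/√14 = √35/7.

e = √35/7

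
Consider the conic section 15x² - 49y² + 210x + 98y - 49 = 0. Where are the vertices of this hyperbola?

(-14, 1) and (0, 1)

15(x² + 14x) -49(y² - 2y) = 49
Complete the square: 15(x + 7)² -49(y - 1)² = 49 + 735 - 49 = 735
Dividing both sides by 735: (x + 7)²/49 - (y - 1)²/15 = 1
Hyperbola, center (-7, 1), transverse axis horizontal; a² = 49, b² = 15.
a = 7. Vertices at (h ± a, k).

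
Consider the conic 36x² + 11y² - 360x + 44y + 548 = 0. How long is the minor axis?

Rearranging, 36(x² - 10x) + 11(y² + 4y) = -548.
Completing the square gives 36(x - 5)² + 11(y + 2)² = -548 + 900 + 44 = 396.
Divide through by 396 to get (x - 5)²/11 + (y + 2)²/36 = 1.
Ellipse, center (5, -2), major axis vertical; a² = 36, b² = 11.
b² = 11 so b = √11; the minor axis has length 2b = 2√11.

2√11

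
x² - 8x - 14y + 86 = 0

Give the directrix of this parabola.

Only x is squared. Complete the square in x: (x - 4)² = 14(y - 5).
Vertex (4, 5); 4p = 14 so p = 7/2. Opens up.
Directrix is the horizontal line y = k − p = 5 − (7/2) = 3/2.

y = 3/2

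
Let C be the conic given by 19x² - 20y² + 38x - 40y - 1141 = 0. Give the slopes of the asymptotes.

√95/10 and -√95/10

Group the x- and y-terms: 19(x² + 2x) -20(y² + 2y) = 1141
Complete the square: 19(x + 1)² -20(y + 1)² = 1141 + 19 - 20 = 1140
Divide through by 1140 to get (x + 1)²/60 - (y + 1)²/57 = 1.
Hyperbola, center (-1, -1), transverse axis horizontal; a² = 60, b² = 57.
For a horizontal hyperbola the asymptotes have slope ±b/a.
Here that is ±√57/2√15 = ±√95/10.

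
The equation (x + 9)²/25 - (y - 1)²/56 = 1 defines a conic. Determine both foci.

Center (-9, 1). The positive term is the x-term, so the transverse axis is horizontal; a² = 25, b² = 56.
c² = a² + b² = 25 + 56 = 81, so c = 9.
Foci lie on the horizontal axis through the center: (h ± c, k).

(-18, 1) and (0, 1)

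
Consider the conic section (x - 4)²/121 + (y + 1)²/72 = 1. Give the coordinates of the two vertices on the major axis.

Center (4, -1). The larger denominator 121 sits under the x-term, so the major axis is horizontal; a² = 121, b² = 72.
a = 11. Vertices at (h ± a, k).

(-7, -1) and (15, -1)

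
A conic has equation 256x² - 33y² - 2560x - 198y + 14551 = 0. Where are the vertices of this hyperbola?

(5, -19) and (5, 13)

Group: 256(x² - 10x) -33(y² + 6y) = -14551
Complete the square: 256(x - 5)² -33(y + 3)² = -14551 + 6400 - 297 = -8448
Dividing both sides by -8448: (y + 3)²/256 - (x - 5)²/33 = 1
Hyperbola, center (5, -3), transverse axis vertical; a² = 256, b² = 33.
a = 16. Vertices at (h, k ± a).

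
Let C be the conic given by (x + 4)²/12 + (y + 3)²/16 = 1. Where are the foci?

Center (-4, -3). The larger denominator 16 sits under the y-term, so the major axis is vertical; a² = 16, b² = 12.
c² = a² - b² = 16 - 12 = 4, so c = 2.
Foci lie on the vertical axis through the center: (h, k ± c).

(-4, -5) and (-4, -1)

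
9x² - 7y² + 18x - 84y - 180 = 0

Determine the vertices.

Rearranging, 9(x² + 2x) -7(y² + 12y) = 180.
9(x + 1)² -7(y + 6)² = 180 + 9 - 252 = -63
Divide by -63: (y + 6)²/9 - (x + 1)²/7 = 1
Hyperbola, center (-1, -6), transverse axis vertical; a² = 9, b² = 7.
a = 3. Vertices at (h, k ± a).

(-1, -9) and (-1, -3)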